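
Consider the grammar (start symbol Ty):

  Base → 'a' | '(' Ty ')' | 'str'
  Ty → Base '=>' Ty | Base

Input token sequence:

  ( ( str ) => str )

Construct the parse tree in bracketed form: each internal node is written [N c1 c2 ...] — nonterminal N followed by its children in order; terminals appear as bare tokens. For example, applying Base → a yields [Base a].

[Ty [Base ( [Ty [Base ( [Ty [Base str]] )] => [Ty [Base str]]] )]]

Ty
Base
( Ty )
( Base => Ty )
( ( Ty ) => Ty )
( ( Base ) => Ty )
( ( str ) => Ty )
( ( str ) => Base )
( ( str ) => str )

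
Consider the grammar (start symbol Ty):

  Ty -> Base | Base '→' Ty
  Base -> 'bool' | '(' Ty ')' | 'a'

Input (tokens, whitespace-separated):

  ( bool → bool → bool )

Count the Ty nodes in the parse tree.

[Ty [Base ( [Ty [Base bool] → [Ty [Base bool] → [Ty [Base bool]]]] )]]

4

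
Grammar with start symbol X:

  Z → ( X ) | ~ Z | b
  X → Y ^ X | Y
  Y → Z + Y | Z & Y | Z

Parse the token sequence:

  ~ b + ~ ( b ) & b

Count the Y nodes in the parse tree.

[X [Y [Z ~ [Z b]] + [Y [Z ~ [Z ( [X [Y [Z b]]] )]] & [Y [Z b]]]]]

4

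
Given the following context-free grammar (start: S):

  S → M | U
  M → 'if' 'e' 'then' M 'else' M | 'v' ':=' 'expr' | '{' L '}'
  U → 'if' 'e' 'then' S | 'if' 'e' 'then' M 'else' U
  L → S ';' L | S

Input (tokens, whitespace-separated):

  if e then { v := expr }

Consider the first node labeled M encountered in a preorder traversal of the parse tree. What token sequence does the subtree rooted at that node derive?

[S [U if e then [S [M { [L [S [M v := expr]]] }]]]]

{ v := expr }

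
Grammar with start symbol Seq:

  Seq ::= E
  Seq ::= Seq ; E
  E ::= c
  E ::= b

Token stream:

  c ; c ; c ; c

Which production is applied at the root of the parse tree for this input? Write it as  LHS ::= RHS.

Seq ::= Seq ; E

[Seq [Seq [Seq [Seq [E c]] ; [E c]] ; [E c]] ; [E c]]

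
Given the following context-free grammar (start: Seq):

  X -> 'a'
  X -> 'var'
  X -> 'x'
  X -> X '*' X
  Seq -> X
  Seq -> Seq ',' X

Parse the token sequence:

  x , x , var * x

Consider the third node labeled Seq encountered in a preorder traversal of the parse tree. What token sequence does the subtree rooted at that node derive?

[Seq [Seq [Seq [X x]] , [X x]] , [X [X var] * [X x]]]

x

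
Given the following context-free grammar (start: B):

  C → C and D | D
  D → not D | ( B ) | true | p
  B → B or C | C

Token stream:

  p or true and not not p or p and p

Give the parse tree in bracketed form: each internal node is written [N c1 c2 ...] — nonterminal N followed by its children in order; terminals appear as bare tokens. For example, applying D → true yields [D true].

[B [B [B [C [D p]]] or [C [C [D true]] and [D not [D not [D p]]]]] or [C [C [D p]] and [D p]]]

B
B or C
B or C or C
C or C or C
D or C or C
p or C or C
p or C and D or C
p or D and D or C
p or true and D or C
p or true and not D or C
p or true and not not D or C
p or true and not not p or C
p or true and not not p or C and D
p or true and not not p or D and D
p or true and not not p or p and D
p or true and not not p or p and p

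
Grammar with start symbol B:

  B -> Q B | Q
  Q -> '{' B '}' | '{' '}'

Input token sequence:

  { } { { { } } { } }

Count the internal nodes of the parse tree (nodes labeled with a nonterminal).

[B [Q { }] [B [Q { [B [Q { [B [Q { }]] }] [B [Q { }]]] }]]]

10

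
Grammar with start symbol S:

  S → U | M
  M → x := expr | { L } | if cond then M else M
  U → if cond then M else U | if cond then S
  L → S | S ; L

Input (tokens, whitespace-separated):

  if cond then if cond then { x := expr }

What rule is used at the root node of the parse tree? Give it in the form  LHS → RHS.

[S [U if cond then [S [U if cond then [S [M { [L [S [M x := expr]]] }]]]]]]

S → U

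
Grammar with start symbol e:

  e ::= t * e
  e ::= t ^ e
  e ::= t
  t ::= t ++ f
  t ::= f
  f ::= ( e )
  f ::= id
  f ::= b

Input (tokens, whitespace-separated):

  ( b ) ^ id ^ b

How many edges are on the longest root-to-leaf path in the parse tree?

[e [t [f ( [e [t [f b]]] )]] ^ [e [t [f id]] ^ [e [t [f b]]]]]

6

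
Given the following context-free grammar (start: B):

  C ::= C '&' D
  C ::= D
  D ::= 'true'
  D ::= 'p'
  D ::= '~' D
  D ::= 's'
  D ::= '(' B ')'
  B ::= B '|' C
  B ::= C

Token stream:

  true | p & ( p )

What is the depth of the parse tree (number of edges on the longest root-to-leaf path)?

[B [B [C [D true]]] | [C [C [D p]] & [D ( [B [C [D p]]] )]]]

6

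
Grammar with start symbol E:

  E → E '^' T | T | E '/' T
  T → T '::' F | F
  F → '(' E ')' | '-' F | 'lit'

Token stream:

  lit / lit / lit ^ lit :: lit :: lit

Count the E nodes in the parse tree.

4

[E [E [E [E [T [F lit]]] / [T [F lit]]] / [T [F lit]]] ^ [T [T [T [F lit]] :: [F lit]] :: [F lit]]]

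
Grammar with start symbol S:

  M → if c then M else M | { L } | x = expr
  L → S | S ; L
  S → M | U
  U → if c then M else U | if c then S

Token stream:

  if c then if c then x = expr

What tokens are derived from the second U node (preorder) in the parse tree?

[S [U if c then [S [U if c then [S [M x = expr]]]]]]

if c then x = expr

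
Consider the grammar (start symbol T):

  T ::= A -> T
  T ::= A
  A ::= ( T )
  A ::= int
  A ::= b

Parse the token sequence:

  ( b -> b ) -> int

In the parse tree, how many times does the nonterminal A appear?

4

[T [A ( [T [A b] -> [T [A b]]] )] -> [T [A int]]]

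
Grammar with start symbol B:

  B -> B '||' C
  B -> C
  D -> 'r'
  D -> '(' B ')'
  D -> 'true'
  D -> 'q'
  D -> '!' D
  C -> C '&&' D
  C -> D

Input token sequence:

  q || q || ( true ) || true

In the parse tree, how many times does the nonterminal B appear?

5

[B [B [B [B [C [D q]]] || [C [D q]]] || [C [D ( [B [C [D true]]] )]]] || [C [D true]]]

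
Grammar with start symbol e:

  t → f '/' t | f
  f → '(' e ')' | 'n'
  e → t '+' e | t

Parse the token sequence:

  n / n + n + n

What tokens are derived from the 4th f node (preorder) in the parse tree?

[e [t [f n] / [t [f n]]] + [e [t [f n]] + [e [t [f n]]]]]

n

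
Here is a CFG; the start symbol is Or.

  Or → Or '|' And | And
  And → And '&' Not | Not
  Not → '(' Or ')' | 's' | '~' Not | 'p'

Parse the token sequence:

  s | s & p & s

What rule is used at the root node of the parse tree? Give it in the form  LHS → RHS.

[Or [Or [And [Not s]]] | [And [And [And [Not s]] & [Not p]] & [Not s]]]

Or → Or '|' And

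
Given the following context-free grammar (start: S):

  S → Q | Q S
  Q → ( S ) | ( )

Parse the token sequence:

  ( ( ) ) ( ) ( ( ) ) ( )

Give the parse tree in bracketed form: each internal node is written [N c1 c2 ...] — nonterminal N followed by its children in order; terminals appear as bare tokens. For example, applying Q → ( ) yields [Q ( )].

[S [Q ( [S [Q ( )]] )] [S [Q ( )] [S [Q ( [S [Q ( )]] )] [S [Q ( )]]]]]

S
Q S
( S ) S
( Q ) S
( ( ) ) S
( ( ) ) Q S
( ( ) ) ( ) S
( ( ) ) ( ) Q S
( ( ) ) ( ) ( S ) S
( ( ) ) ( ) ( Q ) S
( ( ) ) ( ) ( ( ) ) S
( ( ) ) ( ) ( ( ) ) Q
( ( ) ) ( ) ( ( ) ) ( )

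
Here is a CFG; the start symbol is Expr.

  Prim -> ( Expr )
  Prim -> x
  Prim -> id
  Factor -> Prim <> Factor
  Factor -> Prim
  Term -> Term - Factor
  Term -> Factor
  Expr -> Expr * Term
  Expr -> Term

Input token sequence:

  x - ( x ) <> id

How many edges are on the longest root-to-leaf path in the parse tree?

[Expr [Term [Term [Factor [Prim x]]] - [Factor [Prim ( [Expr [Term [Factor [Prim x]]]] )] <> [Factor [Prim id]]]]]

8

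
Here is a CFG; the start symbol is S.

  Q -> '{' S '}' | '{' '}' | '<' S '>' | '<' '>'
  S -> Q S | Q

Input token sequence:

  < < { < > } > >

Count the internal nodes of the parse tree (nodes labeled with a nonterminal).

[S [Q < [S [Q < [S [Q { [S [Q < >]] }]] >]] >]]

8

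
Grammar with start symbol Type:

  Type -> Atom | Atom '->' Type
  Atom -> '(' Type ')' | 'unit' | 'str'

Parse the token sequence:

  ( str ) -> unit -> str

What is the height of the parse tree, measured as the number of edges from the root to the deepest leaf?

[Type [Atom ( [Type [Atom str]] )] -> [Type [Atom unit] -> [Type [Atom str]]]]

4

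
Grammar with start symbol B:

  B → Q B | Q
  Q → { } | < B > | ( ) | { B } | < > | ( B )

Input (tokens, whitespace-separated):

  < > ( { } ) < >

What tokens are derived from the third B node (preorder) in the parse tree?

[B [Q < >] [B [Q ( [B [Q { }]] )] [B [Q < >]]]]

{ }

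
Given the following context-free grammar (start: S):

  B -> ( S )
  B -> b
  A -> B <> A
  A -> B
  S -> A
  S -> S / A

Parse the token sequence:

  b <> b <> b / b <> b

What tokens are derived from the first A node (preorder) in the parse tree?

b <> b <> b

[S [S [A [B b] <> [A [B b] <> [A [B b]]]]] / [A [B b] <> [A [B b]]]]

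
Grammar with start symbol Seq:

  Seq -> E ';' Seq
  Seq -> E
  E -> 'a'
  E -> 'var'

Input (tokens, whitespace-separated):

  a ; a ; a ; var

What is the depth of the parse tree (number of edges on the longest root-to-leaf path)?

5

[Seq [E a] ; [Seq [E a] ; [Seq [E a] ; [Seq [E var]]]]]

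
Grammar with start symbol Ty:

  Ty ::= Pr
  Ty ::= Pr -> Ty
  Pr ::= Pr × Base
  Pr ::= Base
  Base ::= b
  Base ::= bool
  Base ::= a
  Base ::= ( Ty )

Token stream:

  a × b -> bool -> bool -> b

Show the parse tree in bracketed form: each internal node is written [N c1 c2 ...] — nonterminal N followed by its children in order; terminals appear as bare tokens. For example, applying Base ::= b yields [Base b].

Ty
Pr -> Ty
Pr × Base -> Ty
Base × Base -> Ty
a × Base -> Ty
a × b -> Ty
a × b -> Pr -> Ty
a × b -> Base -> Ty
a × b -> bool -> Ty
a × b -> bool -> Pr -> Ty
a × b -> bool -> Base -> Ty
a × b -> bool -> bool -> Ty
a × b -> bool -> bool -> Pr
a × b -> bool -> bool -> Base
a × b -> bool -> bool -> b

[Ty [Pr [Pr [Base a]] × [Base b]] -> [Ty [Pr [Base bool]] -> [Ty [Pr [Base bool]] -> [Ty [Pr [Base b]]]]]]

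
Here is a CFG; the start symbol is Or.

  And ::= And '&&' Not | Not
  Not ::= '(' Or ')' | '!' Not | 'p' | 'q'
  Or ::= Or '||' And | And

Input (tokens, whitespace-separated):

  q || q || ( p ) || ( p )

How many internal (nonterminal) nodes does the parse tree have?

[Or [Or [Or [Or [And [Not q]]] || [And [Not q]]] || [And [Not ( [Or [And [Not p]]] )]]] || [And [Not ( [Or [And [Not p]]] )]]]

18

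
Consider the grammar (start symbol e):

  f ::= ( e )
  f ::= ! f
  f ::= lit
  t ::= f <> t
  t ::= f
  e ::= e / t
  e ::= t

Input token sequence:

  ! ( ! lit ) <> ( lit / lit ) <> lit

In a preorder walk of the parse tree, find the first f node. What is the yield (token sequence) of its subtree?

[e [t [f ! [f ( [e [t [f ! [f lit]]]] )]] <> [t [f ( [e [e [t [f lit]]] / [t [f lit]]] )] <> [t [f lit]]]]]

! ( ! lit )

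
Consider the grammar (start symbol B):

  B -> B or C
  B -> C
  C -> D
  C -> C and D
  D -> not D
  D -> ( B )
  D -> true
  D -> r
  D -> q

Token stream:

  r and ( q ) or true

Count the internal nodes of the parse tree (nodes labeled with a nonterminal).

[B [B [C [C [D r]] and [D ( [B [C [D q]]] )]]] or [C [D true]]]

11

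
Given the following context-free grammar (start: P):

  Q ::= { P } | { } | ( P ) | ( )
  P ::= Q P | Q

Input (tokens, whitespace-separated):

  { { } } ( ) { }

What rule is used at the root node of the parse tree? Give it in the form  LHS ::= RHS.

P ::= Q P

[P [Q { [P [Q { }]] }] [P [Q ( )] [P [Q { }]]]]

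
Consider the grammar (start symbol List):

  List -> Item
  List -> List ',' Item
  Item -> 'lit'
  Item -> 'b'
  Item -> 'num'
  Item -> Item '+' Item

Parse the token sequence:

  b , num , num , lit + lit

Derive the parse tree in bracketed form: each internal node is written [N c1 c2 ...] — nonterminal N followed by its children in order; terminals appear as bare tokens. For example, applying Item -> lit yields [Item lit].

[List [List [List [List [Item b]] , [Item num]] , [Item num]] , [Item [Item lit] + [Item lit]]]

List
List , Item
List , Item , Item
List , Item , Item , Item
Item , Item , Item , Item
b , Item , Item , Item
b , num , Item , Item
b , num , num , Item
b , num , num , Item + Item
b , num , num , lit + Item
b , num , num , lit + lit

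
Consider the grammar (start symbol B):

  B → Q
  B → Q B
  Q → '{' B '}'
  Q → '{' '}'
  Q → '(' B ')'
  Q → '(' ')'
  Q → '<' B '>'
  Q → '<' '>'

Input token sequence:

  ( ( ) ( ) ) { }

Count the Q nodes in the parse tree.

[B [Q ( [B [Q ( )] [B [Q ( )]]] )] [B [Q { }]]]

4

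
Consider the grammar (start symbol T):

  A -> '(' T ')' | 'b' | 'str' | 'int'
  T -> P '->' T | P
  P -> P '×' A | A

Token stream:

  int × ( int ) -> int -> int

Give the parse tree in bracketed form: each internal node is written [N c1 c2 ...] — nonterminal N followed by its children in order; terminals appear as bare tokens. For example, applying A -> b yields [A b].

T
P -> T
P × A -> T
A × A -> T
int × A -> T
int × ( T ) -> T
int × ( P ) -> T
int × ( A ) -> T
int × ( int ) -> T
int × ( int ) -> P -> T
int × ( int ) -> A -> T
int × ( int ) -> int -> T
int × ( int ) -> int -> P
int × ( int ) -> int -> A
int × ( int ) -> int -> int

[T [P [P [A int]] × [A ( [T [P [A int]]] )]] -> [T [P [A int]] -> [T [P [A int]]]]]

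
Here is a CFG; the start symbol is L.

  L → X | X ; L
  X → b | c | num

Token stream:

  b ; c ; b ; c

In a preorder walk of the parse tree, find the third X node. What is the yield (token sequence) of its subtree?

b

[L [X b] ; [L [X c] ; [L [X b] ; [L [X c]]]]]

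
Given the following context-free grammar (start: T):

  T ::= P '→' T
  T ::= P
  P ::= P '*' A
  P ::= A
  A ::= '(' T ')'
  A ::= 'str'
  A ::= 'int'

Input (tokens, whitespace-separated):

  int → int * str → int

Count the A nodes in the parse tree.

4

[T [P [A int]] → [T [P [P [A int]] * [A str]] → [T [P [A int]]]]]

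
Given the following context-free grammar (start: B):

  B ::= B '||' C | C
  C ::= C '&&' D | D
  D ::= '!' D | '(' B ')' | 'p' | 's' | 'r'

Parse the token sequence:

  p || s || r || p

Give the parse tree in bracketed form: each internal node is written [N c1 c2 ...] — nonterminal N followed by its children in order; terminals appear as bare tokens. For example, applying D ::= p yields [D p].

[B [B [B [B [C [D p]]] || [C [D s]]] || [C [D r]]] || [C [D p]]]

B
B || C
B || C || C
B || C || C || C
C || C || C || C
D || C || C || C
p || C || C || C
p || D || C || C
p || s || C || C
p || s || D || C
p || s || r || C
p || s || r || D
p || s || r || p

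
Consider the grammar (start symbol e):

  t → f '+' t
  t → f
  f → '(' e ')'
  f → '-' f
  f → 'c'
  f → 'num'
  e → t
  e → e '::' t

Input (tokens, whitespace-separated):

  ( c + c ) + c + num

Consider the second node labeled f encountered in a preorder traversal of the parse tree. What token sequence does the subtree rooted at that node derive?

[e [t [f ( [e [t [f c] + [t [f c]]]] )] + [t [f c] + [t [f num]]]]]

c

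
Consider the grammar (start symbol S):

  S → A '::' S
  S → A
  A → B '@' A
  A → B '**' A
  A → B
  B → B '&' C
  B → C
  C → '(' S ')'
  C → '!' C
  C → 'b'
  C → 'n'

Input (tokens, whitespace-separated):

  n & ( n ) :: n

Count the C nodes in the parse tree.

[S [A [B [B [C n]] & [C ( [S [A [B [C n]]]] )]]] :: [S [A [B [C n]]]]]

4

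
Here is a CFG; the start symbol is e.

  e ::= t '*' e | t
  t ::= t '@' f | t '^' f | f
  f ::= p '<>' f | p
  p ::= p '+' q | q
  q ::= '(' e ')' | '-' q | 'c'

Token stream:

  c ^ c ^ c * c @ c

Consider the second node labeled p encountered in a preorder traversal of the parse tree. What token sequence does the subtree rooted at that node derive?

c

[e [t [t [t [f [p [q c]]]] ^ [f [p [q c]]]] ^ [f [p [q c]]]] * [e [t [t [f [p [q c]]]] @ [f [p [q c]]]]]]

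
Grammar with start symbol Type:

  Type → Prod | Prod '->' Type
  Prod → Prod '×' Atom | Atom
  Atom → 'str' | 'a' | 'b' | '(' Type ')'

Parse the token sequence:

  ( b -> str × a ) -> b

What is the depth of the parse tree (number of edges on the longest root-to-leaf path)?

8

[Type [Prod [Atom ( [Type [Prod [Atom b]] -> [Type [Prod [Prod [Atom str]] × [Atom a]]]] )]] -> [Type [Prod [Atom b]]]]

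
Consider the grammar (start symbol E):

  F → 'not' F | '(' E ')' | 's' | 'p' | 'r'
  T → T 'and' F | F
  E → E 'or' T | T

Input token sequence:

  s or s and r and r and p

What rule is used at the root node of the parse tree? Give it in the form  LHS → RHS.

[E [E [T [F s]]] or [T [T [T [T [F s]] and [F r]] and [F r]] and [F p]]]

E → E 'or' T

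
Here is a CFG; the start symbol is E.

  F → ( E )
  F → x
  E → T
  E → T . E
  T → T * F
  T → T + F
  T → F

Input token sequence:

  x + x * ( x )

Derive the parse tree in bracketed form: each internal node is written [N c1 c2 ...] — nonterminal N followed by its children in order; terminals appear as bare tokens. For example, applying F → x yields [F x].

E
T
T * F
T + F * F
F + F * F
x + F * F
x + x * F
x + x * ( E )
x + x * ( T )
x + x * ( F )
x + x * ( x )

[E [T [T [T [F x]] + [F x]] * [F ( [E [T [F x]]] )]]]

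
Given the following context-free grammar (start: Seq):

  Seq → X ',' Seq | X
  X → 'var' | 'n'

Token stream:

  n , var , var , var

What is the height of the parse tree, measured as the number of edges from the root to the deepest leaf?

[Seq [X n] , [Seq [X var] , [Seq [X var] , [Seq [X var]]]]]

5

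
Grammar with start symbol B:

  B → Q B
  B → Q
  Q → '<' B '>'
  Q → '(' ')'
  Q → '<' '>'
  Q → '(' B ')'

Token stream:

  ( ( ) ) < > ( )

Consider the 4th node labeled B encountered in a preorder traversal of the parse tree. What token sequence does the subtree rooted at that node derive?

[B [Q ( [B [Q ( )]] )] [B [Q < >] [B [Q ( )]]]]

( )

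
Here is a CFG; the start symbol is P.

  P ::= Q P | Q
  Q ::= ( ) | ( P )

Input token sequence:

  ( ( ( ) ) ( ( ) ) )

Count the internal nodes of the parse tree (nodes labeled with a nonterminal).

[P [Q ( [P [Q ( [P [Q ( )]] )] [P [Q ( [P [Q ( )]] )]]] )]]

10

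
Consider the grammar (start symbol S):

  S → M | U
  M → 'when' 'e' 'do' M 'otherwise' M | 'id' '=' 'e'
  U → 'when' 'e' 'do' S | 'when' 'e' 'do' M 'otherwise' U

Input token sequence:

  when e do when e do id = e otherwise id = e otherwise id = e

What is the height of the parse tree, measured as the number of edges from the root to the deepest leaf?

[S [M when e do [M when e do [M id = e] otherwise [M id = e]] otherwise [M id = e]]]

4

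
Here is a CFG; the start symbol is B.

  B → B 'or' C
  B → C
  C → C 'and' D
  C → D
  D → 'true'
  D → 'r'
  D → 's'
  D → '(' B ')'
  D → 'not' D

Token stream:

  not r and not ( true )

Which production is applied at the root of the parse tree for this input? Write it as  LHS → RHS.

B → C

[B [C [C [D not [D r]]] and [D not [D ( [B [C [D true]]] )]]]]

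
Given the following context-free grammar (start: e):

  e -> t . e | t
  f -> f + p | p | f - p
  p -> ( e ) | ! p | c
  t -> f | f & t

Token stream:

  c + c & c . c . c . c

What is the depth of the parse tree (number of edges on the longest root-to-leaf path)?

7

[e [t [f [f [p c]] + [p c]] & [t [f [p c]]]] . [e [t [f [p c]]] . [e [t [f [p c]]] . [e [t [f [p c]]]]]]]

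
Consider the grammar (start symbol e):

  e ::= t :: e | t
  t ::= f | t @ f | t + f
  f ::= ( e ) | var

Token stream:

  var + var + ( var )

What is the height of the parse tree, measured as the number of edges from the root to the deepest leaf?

6

[e [t [t [t [f var]] + [f var]] + [f ( [e [t [f var]]] )]]]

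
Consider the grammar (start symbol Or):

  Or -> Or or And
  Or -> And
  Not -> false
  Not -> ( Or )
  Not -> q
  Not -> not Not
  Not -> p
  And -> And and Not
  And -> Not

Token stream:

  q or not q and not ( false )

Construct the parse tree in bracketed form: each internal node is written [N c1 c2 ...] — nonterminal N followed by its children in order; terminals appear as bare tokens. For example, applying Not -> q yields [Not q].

[Or [Or [And [Not q]]] or [And [And [Not not [Not q]]] and [Not not [Not ( [Or [And [Not false]]] )]]]]

Or
Or or And
And or And
Not or And
q or And
q or And and Not
q or Not and Not
q or not Not and Not
q or not q and Not
q or not q and not Not
q or not q and not ( Or )
q or not q and not ( And )
q or not q and not ( Not )
q or not q and not ( false )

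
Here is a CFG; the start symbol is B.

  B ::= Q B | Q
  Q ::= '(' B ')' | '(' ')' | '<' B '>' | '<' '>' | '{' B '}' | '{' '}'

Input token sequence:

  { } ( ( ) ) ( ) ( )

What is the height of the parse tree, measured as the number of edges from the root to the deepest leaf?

[B [Q { }] [B [Q ( [B [Q ( )]] )] [B [Q ( )] [B [Q ( )]]]]]

5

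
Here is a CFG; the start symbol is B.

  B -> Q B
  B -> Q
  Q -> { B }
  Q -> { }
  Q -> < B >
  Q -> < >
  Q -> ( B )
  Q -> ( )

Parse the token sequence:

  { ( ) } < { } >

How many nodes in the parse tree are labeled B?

[B [Q { [B [Q ( )]] }] [B [Q < [B [Q { }]] >]]]

4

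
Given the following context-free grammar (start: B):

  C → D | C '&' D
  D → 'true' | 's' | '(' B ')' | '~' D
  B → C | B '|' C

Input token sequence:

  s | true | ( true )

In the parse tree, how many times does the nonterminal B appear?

[B [B [B [C [D s]]] | [C [D true]]] | [C [D ( [B [C [D true]]] )]]]

4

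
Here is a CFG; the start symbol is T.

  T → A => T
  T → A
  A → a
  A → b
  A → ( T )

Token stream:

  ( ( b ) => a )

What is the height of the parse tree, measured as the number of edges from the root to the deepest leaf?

6

[T [A ( [T [A ( [T [A b]] )] => [T [A a]]] )]]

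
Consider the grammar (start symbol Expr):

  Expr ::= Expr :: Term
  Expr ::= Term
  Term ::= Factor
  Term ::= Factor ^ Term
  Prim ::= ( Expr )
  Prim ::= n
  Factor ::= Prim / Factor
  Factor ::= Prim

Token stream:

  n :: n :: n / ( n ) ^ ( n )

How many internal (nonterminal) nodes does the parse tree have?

25

[Expr [Expr [Expr [Term [Factor [Prim n]]]] :: [Term [Factor [Prim n]]]] :: [Term [Factor [Prim n] / [Factor [Prim ( [Expr [Term [Factor [Prim n]]]] )]]] ^ [Term [Factor [Prim ( [Expr [Term [Factor [Prim n]]]] )]]]]]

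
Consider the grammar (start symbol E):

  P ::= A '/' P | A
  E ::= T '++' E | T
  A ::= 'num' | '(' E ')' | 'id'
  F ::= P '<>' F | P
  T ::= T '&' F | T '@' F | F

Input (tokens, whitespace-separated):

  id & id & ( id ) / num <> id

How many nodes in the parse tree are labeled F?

[E [T [T [T [F [P [A id]]]] & [F [P [A id]]]] & [F [P [A ( [E [T [F [P [A id]]]]] )] / [P [A num]]] <> [F [P [A id]]]]]]

5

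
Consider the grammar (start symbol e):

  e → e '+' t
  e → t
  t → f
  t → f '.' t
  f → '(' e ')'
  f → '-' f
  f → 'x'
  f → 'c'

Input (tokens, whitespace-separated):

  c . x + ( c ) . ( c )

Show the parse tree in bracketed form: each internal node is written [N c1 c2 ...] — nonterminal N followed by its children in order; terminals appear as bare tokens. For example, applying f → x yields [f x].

e
e + t
t + t
f . t + t
c . t + t
c . f + t
c . x + t
c . x + f . t
c . x + ( e ) . t
c . x + ( t ) . t
c . x + ( f ) . t
c . x + ( c ) . t
c . x + ( c ) . f
c . x + ( c ) . ( e )
c . x + ( c ) . ( t )
c . x + ( c ) . ( f )
c . x + ( c ) . ( c )

[e [e [t [f c] . [t [f x]]]] + [t [f ( [e [t [f c]]] )] . [t [f ( [e [t [f c]]] )]]]]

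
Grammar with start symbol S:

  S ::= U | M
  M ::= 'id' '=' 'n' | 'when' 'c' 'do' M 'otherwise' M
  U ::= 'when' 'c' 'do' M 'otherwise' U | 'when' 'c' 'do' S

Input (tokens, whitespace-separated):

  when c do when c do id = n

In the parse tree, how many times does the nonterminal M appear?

[S [U when c do [S [U when c do [S [M id = n]]]]]]

1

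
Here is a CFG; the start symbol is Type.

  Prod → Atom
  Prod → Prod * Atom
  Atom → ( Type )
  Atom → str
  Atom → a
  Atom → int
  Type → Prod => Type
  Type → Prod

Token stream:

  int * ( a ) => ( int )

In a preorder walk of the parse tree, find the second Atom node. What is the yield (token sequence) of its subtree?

[Type [Prod [Prod [Atom int]] * [Atom ( [Type [Prod [Atom a]]] )]] => [Type [Prod [Atom ( [Type [Prod [Atom int]]] )]]]]

( a )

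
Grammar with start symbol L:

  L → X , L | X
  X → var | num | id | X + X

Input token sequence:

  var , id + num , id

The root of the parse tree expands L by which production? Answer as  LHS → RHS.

L → X , L

[L [X var] , [L [X [X id] + [X num]] , [L [X id]]]]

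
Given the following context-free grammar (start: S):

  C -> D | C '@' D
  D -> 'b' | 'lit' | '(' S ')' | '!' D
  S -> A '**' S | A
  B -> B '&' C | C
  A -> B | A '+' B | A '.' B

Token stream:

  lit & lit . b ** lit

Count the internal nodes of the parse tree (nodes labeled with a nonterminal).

17

[S [A [A [B [B [C [D lit]]] & [C [D lit]]]] . [B [C [D b]]]] ** [S [A [B [C [D lit]]]]]]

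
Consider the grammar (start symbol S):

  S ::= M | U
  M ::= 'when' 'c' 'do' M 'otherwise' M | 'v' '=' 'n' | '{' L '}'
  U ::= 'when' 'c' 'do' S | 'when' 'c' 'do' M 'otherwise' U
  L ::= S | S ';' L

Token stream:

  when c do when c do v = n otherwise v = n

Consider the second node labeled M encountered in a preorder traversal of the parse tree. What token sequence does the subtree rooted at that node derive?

v = n

[S [U when c do [S [M when c do [M v = n] otherwise [M v = n]]]]]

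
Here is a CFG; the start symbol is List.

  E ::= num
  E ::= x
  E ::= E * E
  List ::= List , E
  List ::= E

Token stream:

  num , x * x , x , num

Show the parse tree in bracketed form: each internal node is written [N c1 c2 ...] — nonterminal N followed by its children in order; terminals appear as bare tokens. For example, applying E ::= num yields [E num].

List
List , E
List , E , E
List , E , E , E
E , E , E , E
num , E , E , E
num , E * E , E , E
num , x * E , E , E
num , x * x , E , E
num , x * x , x , E
num , x * x , x , num

[List [List [List [List [E num]] , [E [E x] * [E x]]] , [E x]] , [E num]]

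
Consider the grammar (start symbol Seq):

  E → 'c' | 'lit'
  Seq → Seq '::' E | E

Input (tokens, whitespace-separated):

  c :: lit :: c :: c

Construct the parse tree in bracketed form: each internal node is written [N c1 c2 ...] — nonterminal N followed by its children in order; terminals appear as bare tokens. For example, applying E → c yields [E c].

Seq
Seq :: E
Seq :: E :: E
Seq :: E :: E :: E
E :: E :: E :: E
c :: E :: E :: E
c :: lit :: E :: E
c :: lit :: c :: E
c :: lit :: c :: c

[Seq [Seq [Seq [Seq [E c]] :: [E lit]] :: [E c]] :: [E c]]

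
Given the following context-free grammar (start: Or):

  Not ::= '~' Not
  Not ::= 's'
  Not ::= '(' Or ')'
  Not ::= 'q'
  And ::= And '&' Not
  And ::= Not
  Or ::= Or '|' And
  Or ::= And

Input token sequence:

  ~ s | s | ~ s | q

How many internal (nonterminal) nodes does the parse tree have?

14

[Or [Or [Or [Or [And [Not ~ [Not s]]]] | [And [Not s]]] | [And [Not ~ [Not s]]]] | [And [Not q]]]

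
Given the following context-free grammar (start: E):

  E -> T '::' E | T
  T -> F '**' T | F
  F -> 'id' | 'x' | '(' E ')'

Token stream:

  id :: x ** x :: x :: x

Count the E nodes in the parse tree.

[E [T [F id]] :: [E [T [F x] ** [T [F x]]] :: [E [T [F x]] :: [E [T [F x]]]]]]

4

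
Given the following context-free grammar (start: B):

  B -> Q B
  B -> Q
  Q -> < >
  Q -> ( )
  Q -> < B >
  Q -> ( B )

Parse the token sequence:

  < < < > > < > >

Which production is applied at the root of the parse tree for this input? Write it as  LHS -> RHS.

B -> Q

[B [Q < [B [Q < [B [Q < >]] >] [B [Q < >]]] >]]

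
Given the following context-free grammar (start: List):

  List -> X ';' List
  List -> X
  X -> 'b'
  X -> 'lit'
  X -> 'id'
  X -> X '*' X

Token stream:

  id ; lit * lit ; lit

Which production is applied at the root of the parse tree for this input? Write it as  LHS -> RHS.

[List [X id] ; [List [X [X lit] * [X lit]] ; [List [X lit]]]]

List -> X ';' List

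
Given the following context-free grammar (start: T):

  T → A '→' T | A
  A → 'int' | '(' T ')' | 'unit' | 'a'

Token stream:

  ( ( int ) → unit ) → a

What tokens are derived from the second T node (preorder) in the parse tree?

[T [A ( [T [A ( [T [A int]] )] → [T [A unit]]] )] → [T [A a]]]

( int ) → unit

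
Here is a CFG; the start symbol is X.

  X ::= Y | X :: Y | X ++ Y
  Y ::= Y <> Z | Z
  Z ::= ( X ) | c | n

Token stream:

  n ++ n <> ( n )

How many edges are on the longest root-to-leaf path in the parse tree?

6

[X [X [Y [Z n]]] ++ [Y [Y [Z n]] <> [Z ( [X [Y [Z n]]] )]]]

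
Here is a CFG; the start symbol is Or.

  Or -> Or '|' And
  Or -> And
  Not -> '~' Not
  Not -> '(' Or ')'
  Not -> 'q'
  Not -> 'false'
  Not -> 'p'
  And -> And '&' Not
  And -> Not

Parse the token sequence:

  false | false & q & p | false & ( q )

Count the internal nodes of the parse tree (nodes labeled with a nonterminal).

18

[Or [Or [Or [And [Not false]]] | [And [And [And [Not false]] & [Not q]] & [Not p]]] | [And [And [Not false]] & [Not ( [Or [And [Not q]]] )]]]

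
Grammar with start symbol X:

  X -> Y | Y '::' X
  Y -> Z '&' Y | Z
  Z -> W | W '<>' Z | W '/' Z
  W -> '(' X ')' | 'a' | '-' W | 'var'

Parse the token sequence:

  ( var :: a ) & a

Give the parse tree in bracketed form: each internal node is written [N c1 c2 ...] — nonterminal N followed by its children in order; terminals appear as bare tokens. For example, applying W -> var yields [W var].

X
Y
Z & Y
W & Y
( X ) & Y
( Y :: X ) & Y
( Z :: X ) & Y
( W :: X ) & Y
( var :: X ) & Y
( var :: Y ) & Y
( var :: Z ) & Y
( var :: W ) & Y
( var :: a ) & Y
( var :: a ) & Z
( var :: a ) & W
( var :: a ) & a

[X [Y [Z [W ( [X [Y [Z [W var]]] :: [X [Y [Z [W a]]]]] )]] & [Y [Z [W a]]]]]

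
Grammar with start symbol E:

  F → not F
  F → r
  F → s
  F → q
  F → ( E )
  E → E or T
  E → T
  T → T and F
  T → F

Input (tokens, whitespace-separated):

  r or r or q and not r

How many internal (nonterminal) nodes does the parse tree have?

[E [E [E [T [F r]]] or [T [F r]]] or [T [T [F q]] and [F not [F r]]]]

12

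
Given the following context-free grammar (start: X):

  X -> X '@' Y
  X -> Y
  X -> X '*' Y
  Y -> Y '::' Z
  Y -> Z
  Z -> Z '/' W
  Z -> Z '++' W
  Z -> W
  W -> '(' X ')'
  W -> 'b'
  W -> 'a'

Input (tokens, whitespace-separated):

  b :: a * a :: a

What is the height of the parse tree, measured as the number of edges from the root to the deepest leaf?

6

[X [X [Y [Y [Z [W b]]] :: [Z [W a]]]] * [Y [Y [Z [W a]]] :: [Z [W a]]]]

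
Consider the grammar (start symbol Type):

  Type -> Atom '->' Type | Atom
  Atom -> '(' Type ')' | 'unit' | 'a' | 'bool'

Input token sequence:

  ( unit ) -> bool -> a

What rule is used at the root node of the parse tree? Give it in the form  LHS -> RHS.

Type -> Atom '->' Type

[Type [Atom ( [Type [Atom unit]] )] -> [Type [Atom bool] -> [Type [Atom a]]]]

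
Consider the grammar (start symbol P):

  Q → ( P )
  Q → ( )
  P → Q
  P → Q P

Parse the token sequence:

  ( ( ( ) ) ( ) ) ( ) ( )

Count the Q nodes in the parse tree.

6

[P [Q ( [P [Q ( [P [Q ( )]] )] [P [Q ( )]]] )] [P [Q ( )] [P [Q ( )]]]]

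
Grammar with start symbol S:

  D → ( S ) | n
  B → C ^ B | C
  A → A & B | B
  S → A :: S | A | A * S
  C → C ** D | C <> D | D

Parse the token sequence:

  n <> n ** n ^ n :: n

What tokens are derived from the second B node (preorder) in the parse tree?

n

[S [A [B [C [C [C [D n]] <> [D n]] ** [D n]] ^ [B [C [D n]]]]] :: [S [A [B [C [D n]]]]]]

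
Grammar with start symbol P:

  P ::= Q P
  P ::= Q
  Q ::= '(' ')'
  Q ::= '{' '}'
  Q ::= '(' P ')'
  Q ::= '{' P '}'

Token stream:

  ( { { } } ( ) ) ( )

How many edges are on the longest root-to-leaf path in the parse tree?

6

[P [Q ( [P [Q { [P [Q { }]] }] [P [Q ( )]]] )] [P [Q ( )]]]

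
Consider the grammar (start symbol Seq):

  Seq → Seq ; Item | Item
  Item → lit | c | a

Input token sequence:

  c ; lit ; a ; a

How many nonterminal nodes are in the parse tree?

[Seq [Seq [Seq [Seq [Item c]] ; [Item lit]] ; [Item a]] ; [Item a]]

8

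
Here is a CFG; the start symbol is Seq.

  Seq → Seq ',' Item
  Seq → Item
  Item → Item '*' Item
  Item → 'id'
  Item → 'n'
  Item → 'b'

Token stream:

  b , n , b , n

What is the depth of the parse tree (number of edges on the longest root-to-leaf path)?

[Seq [Seq [Seq [Seq [Item b]] , [Item n]] , [Item b]] , [Item n]]

5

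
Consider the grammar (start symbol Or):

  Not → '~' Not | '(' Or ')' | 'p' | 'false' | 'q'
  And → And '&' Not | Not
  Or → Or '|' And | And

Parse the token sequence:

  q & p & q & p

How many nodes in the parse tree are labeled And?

[Or [And [And [And [And [Not q]] & [Not p]] & [Not q]] & [Not p]]]

4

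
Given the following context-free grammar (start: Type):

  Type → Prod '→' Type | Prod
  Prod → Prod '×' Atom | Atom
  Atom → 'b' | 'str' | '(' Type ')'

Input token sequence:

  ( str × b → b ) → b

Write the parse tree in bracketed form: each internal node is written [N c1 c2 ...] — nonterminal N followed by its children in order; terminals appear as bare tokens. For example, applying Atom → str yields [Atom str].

[Type [Prod [Atom ( [Type [Prod [Prod [Atom str]] × [Atom b]] → [Type [Prod [Atom b]]]] )]] → [Type [Prod [Atom b]]]]

Type
Prod → Type
Atom → Type
( Type ) → Type
( Prod → Type ) → Type
( Prod × Atom → Type ) → Type
( Atom × Atom → Type ) → Type
( str × Atom → Type ) → Type
( str × b → Type ) → Type
( str × b → Prod ) → Type
( str × b → Atom ) → Type
( str × b → b ) → Type
( str × b → b ) → Prod
( str × b → b ) → Atom
( str × b → b ) → b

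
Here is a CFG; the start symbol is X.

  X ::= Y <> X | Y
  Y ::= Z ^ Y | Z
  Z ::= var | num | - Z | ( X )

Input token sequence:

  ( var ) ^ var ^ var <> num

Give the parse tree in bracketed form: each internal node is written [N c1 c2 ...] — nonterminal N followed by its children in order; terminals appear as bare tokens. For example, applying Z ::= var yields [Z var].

[X [Y [Z ( [X [Y [Z var]]] )] ^ [Y [Z var] ^ [Y [Z var]]]] <> [X [Y [Z num]]]]

X
Y <> X
Z ^ Y <> X
( X ) ^ Y <> X
( Y ) ^ Y <> X
( Z ) ^ Y <> X
( var ) ^ Y <> X
( var ) ^ Z ^ Y <> X
( var ) ^ var ^ Y <> X
( var ) ^ var ^ Z <> X
( var ) ^ var ^ var <> X
( var ) ^ var ^ var <> Y
( var ) ^ var ^ var <> Z
( var ) ^ var ^ var <> num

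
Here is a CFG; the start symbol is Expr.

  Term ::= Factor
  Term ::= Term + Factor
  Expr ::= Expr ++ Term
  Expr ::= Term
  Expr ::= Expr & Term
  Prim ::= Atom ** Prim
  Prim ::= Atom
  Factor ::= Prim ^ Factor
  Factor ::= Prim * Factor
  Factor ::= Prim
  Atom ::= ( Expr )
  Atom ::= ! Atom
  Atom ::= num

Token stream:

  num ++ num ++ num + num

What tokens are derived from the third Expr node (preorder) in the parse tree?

num

[Expr [Expr [Expr [Term [Factor [Prim [Atom num]]]]] ++ [Term [Factor [Prim [Atom num]]]]] ++ [Term [Term [Factor [Prim [Atom num]]]] + [Factor [Prim [Atom num]]]]]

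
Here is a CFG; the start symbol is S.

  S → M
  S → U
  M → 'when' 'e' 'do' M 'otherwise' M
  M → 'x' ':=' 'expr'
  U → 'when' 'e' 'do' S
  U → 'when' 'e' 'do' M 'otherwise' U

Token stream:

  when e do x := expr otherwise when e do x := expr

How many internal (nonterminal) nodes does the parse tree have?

[S [U when e do [M x := expr] otherwise [U when e do [S [M x := expr]]]]]

6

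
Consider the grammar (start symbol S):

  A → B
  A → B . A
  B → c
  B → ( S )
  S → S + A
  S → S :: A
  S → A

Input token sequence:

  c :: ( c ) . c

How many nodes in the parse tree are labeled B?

[S [S [A [B c]]] :: [A [B ( [S [A [B c]]] )] . [A [B c]]]]

4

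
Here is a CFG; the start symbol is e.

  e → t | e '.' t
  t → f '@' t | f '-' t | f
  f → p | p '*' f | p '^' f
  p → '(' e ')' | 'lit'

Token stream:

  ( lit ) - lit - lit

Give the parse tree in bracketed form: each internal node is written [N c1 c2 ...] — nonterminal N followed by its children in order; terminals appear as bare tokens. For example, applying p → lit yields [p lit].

e
t
f - t
p - t
( e ) - t
( t ) - t
( f ) - t
( p ) - t
( lit ) - t
( lit ) - f - t
( lit ) - p - t
( lit ) - lit - t
( lit ) - lit - f
( lit ) - lit - p
( lit ) - lit - lit

[e [t [f [p ( [e [t [f [p lit]]]] )]] - [t [f [p lit]] - [t [f [p lit]]]]]]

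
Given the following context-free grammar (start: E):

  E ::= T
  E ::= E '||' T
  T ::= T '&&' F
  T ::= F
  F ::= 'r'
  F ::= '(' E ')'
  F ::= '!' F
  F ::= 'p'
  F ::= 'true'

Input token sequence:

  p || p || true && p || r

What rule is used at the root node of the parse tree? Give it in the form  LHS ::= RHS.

[E [E [E [E [T [F p]]] || [T [F p]]] || [T [T [F true]] && [F p]]] || [T [F r]]]

E ::= E '||' T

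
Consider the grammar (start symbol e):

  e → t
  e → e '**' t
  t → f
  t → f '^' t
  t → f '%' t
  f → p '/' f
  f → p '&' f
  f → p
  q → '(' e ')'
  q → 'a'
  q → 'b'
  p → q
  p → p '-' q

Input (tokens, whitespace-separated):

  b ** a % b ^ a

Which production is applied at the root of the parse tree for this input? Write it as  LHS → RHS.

e → e '**' t

[e [e [t [f [p [q b]]]]] ** [t [f [p [q a]]] % [t [f [p [q b]]] ^ [t [f [p [q a]]]]]]]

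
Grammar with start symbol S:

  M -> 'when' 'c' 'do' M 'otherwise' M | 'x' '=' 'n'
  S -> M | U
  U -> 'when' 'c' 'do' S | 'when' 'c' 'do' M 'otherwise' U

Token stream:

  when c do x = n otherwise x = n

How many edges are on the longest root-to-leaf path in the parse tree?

[S [M when c do [M x = n] otherwise [M x = n]]]

3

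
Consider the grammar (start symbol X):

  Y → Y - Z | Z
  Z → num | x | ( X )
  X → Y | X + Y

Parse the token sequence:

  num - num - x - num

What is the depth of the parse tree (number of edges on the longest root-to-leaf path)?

6

[X [Y [Y [Y [Y [Z num]] - [Z num]] - [Z x]] - [Z num]]]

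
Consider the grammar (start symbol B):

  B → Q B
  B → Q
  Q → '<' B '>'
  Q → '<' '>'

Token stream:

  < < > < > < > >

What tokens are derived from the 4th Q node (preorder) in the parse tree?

[B [Q < [B [Q < >] [B [Q < >] [B [Q < >]]]] >]]

< >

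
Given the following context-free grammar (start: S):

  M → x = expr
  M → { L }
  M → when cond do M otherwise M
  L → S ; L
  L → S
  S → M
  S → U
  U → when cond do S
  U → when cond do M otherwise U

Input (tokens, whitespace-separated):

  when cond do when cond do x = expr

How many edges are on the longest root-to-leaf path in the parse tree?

6

[S [U when cond do [S [U when cond do [S [M x = expr]]]]]]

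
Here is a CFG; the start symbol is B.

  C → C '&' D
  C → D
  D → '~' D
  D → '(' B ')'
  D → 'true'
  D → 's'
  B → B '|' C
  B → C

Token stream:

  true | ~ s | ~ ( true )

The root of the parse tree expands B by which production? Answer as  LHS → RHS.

B → B '|' C

[B [B [B [C [D true]]] | [C [D ~ [D s]]]] | [C [D ~ [D ( [B [C [D true]]] )]]]]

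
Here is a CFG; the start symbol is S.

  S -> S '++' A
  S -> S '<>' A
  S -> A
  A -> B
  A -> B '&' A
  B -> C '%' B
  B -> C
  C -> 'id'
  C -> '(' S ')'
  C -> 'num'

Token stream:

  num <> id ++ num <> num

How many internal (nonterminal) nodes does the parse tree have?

[S [S [S [S [A [B [C num]]]] <> [A [B [C id]]]] ++ [A [B [C num]]]] <> [A [B [C num]]]]

16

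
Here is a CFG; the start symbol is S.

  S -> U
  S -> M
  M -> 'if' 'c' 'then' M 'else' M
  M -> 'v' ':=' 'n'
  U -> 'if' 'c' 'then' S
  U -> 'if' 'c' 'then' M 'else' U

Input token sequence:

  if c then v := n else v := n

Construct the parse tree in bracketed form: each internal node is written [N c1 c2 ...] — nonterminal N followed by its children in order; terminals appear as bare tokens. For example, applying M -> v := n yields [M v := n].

[S [M if c then [M v := n] else [M v := n]]]

S
M
if c then M else M
if c then v := n else M
if c then v := n else v := n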